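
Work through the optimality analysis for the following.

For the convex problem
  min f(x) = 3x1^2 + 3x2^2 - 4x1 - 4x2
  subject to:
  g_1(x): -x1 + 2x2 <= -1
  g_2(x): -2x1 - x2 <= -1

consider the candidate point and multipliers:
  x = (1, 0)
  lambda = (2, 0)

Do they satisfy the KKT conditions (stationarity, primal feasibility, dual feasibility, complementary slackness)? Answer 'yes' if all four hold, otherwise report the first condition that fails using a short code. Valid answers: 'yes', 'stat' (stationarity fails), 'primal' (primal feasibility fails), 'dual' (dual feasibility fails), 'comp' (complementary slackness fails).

Gradient of f: grad f(x) = Q x + c = (2, -4)
Constraint values g_i(x) = a_i^T x - b_i:
  g_1((1, 0)) = 0
  g_2((1, 0)) = -1
Stationarity residual: grad f(x) + sum_i lambda_i a_i = (0, 0)
  -> stationarity OK
Primal feasibility (all g_i <= 0): OK
Dual feasibility (all lambda_i >= 0): OK
Complementary slackness (lambda_i * g_i(x) = 0 for all i): OK

Verdict: yes, KKT holds.

yes


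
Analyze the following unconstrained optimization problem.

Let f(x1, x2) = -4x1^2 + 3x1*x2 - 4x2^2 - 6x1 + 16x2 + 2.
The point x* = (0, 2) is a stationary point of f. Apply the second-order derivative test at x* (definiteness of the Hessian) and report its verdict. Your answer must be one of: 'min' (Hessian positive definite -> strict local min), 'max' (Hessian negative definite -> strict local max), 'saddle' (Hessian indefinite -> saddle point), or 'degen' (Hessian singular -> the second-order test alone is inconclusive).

Compute the Hessian H = grad^2 f:
  H = [[-8, 3], [3, -8]]
Verify stationarity: grad f(x*) = H x* + g = (0, 0).
Eigenvalues of H: -11, -5.
Both eigenvalues < 0, so H is negative definite -> x* is a strict local max.

max


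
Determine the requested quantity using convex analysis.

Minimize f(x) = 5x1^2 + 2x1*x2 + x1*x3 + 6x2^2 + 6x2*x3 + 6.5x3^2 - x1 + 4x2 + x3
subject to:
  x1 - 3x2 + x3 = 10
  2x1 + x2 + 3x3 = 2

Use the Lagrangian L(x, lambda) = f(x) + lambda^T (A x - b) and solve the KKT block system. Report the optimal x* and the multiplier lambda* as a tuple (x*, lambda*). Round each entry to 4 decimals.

Form the Lagrangian:
  L(x, lambda) = (1/2) x^T Q x + c^T x + lambda^T (A x - b)
Stationarity (grad_x L = 0): Q x + c + A^T lambda = 0.
Primal feasibility: A x = b.

This gives the KKT block system:
  [ Q   A^T ] [ x     ]   [-c ]
  [ A    0  ] [ lambda ] = [ b ]

Solving the linear system:
  x*      = (0.7167, -2.7283, 1.0983)
  lambda* = (-6.1775, 2.1843)
  f(x*)   = 23.4372

x* = (0.7167, -2.7283, 1.0983), lambda* = (-6.1775, 2.1843)


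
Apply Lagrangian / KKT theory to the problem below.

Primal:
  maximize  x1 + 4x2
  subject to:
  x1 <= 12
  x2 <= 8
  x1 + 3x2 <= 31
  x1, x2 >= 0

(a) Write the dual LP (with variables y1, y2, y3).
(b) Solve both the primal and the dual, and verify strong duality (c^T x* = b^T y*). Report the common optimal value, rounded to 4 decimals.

The standard primal-dual pair for 'max c^T x s.t. A x <= b, x >= 0' is:
  Dual:  min b^T y  s.t.  A^T y >= c,  y >= 0.

So the dual LP is:
  minimize  12y1 + 8y2 + 31y3
  subject to:
    y1 + y3 >= 1
    y2 + 3y3 >= 4
    y1, y2, y3 >= 0

Solving the primal: x* = (7, 8).
  primal value c^T x* = 39.
Solving the dual: y* = (0, 1, 1).
  dual value b^T y* = 39.
Strong duality: c^T x* = b^T y*. Confirmed.

39


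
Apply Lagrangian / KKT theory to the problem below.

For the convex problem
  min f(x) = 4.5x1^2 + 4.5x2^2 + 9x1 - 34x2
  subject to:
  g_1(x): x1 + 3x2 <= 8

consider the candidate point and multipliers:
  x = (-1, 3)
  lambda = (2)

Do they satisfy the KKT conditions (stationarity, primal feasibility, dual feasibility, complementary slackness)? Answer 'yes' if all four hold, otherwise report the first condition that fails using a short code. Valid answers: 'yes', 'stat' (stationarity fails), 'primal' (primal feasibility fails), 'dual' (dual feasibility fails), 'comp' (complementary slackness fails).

Gradient of f: grad f(x) = Q x + c = (0, -7)
Constraint values g_i(x) = a_i^T x - b_i:
  g_1((-1, 3)) = 0
Stationarity residual: grad f(x) + sum_i lambda_i a_i = (2, -1)
  -> stationarity FAILS
Primal feasibility (all g_i <= 0): OK
Dual feasibility (all lambda_i >= 0): OK
Complementary slackness (lambda_i * g_i(x) = 0 for all i): OK

Verdict: the first failing condition is stationarity -> stat.

stat


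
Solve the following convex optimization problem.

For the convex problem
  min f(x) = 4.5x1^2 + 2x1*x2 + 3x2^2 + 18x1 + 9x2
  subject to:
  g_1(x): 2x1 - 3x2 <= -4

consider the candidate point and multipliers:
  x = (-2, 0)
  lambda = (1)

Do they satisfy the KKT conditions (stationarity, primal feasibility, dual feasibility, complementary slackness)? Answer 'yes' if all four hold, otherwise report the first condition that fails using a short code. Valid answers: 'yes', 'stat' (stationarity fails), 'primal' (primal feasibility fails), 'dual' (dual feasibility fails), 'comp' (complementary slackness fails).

Gradient of f: grad f(x) = Q x + c = (0, 5)
Constraint values g_i(x) = a_i^T x - b_i:
  g_1((-2, 0)) = 0
Stationarity residual: grad f(x) + sum_i lambda_i a_i = (2, 2)
  -> stationarity FAILS
Primal feasibility (all g_i <= 0): OK
Dual feasibility (all lambda_i >= 0): OK
Complementary slackness (lambda_i * g_i(x) = 0 for all i): OK

Verdict: the first failing condition is stationarity -> stat.

stat


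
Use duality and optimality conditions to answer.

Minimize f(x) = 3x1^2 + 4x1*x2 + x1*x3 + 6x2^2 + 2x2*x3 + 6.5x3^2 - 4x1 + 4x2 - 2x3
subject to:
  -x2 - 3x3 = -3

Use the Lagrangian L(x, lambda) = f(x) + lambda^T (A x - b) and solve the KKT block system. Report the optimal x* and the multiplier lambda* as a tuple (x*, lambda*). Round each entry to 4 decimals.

Form the Lagrangian:
  L(x, lambda) = (1/2) x^T Q x + c^T x + lambda^T (A x - b)
Stationarity (grad_x L = 0): Q x + c + A^T lambda = 0.
Primal feasibility: A x = b.

This gives the KKT block system:
  [ Q   A^T ] [ x     ]   [-c ]
  [ A    0  ] [ lambda ] = [ b ]

Solving the linear system:
  x*      = (0.758, -0.4221, 1.1407)
  lambda* = (4.2477)
  f(x*)   = 2.8705

x* = (0.758, -0.4221, 1.1407), lambda* = (4.2477)


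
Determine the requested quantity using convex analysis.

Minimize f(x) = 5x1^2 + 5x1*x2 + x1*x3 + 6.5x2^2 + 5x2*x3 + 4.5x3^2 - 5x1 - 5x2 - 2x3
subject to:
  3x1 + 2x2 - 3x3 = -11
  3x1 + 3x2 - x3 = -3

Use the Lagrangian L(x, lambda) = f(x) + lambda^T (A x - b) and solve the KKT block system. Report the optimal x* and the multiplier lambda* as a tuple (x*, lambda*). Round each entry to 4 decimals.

Form the Lagrangian:
  L(x, lambda) = (1/2) x^T Q x + c^T x + lambda^T (A x - b)
Stationarity (grad_x L = 0): Q x + c + A^T lambda = 0.
Primal feasibility: A x = b.

This gives the KKT block system:
  [ Q   A^T ] [ x     ]   [-c ]
  [ A    0  ] [ lambda ] = [ b ]

Solving the linear system:
  x*      = (0.052, 0.2412, 3.8794)
  lambda* = (17.1871, -17.3888)
  f(x*)   = 63.8337

x* = (0.052, 0.2412, 3.8794), lambda* = (17.1871, -17.3888)


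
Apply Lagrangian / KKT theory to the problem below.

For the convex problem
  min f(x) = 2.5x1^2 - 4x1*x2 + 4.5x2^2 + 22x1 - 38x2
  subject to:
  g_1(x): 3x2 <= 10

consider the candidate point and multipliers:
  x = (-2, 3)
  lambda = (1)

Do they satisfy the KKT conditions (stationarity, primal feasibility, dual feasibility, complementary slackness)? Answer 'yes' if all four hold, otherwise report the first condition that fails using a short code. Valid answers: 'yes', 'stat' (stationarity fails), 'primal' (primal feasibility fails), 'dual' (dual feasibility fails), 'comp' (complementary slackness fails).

Gradient of f: grad f(x) = Q x + c = (0, -3)
Constraint values g_i(x) = a_i^T x - b_i:
  g_1((-2, 3)) = -1
Stationarity residual: grad f(x) + sum_i lambda_i a_i = (0, 0)
  -> stationarity OK
Primal feasibility (all g_i <= 0): OK
Dual feasibility (all lambda_i >= 0): OK
Complementary slackness (lambda_i * g_i(x) = 0 for all i): FAILS

Verdict: the first failing condition is complementary_slackness -> comp.

comp


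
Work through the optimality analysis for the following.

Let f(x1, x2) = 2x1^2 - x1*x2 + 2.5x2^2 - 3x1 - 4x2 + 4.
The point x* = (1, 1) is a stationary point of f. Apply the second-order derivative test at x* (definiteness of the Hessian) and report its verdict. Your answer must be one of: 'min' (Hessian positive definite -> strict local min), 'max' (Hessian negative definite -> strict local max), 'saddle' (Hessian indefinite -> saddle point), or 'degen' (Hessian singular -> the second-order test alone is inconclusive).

Compute the Hessian H = grad^2 f:
  H = [[4, -1], [-1, 5]]
Verify stationarity: grad f(x*) = H x* + g = (0, 0).
Eigenvalues of H: 3.382, 5.618.
Both eigenvalues > 0, so H is positive definite -> x* is a strict local min.

min


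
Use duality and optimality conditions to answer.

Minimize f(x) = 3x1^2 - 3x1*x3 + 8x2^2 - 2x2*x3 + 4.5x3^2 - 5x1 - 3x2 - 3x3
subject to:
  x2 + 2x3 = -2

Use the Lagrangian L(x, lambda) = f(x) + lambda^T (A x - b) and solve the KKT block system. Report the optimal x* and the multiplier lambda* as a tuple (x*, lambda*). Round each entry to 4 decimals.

Form the Lagrangian:
  L(x, lambda) = (1/2) x^T Q x + c^T x + lambda^T (A x - b)
Stationarity (grad_x L = 0): Q x + c + A^T lambda = 0.
Primal feasibility: A x = b.

This gives the KKT block system:
  [ Q   A^T ] [ x     ]   [-c ]
  [ A    0  ] [ lambda ] = [ b ]

Solving the linear system:
  x*      = (0.4025, -0.2767, -0.8616)
  lambda* = (5.7044)
  f(x*)   = 6.4057

x* = (0.4025, -0.2767, -0.8616), lambda* = (5.7044)


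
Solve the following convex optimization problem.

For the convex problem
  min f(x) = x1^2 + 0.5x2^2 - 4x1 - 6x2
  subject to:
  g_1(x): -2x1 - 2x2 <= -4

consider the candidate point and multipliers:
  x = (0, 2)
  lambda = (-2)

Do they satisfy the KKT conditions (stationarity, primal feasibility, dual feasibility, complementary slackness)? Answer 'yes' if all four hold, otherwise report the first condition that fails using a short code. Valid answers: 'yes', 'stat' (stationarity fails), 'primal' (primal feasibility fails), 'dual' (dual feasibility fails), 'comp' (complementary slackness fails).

Gradient of f: grad f(x) = Q x + c = (-4, -4)
Constraint values g_i(x) = a_i^T x - b_i:
  g_1((0, 2)) = 0
Stationarity residual: grad f(x) + sum_i lambda_i a_i = (0, 0)
  -> stationarity OK
Primal feasibility (all g_i <= 0): OK
Dual feasibility (all lambda_i >= 0): FAILS
Complementary slackness (lambda_i * g_i(x) = 0 for all i): OK

Verdict: the first failing condition is dual_feasibility -> dual.

dual


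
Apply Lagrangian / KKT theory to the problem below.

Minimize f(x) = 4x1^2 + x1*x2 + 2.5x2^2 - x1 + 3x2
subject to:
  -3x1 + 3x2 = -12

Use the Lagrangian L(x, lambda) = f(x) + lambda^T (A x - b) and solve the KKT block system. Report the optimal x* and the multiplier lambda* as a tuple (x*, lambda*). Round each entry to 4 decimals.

Form the Lagrangian:
  L(x, lambda) = (1/2) x^T Q x + c^T x + lambda^T (A x - b)
Stationarity (grad_x L = 0): Q x + c + A^T lambda = 0.
Primal feasibility: A x = b.

This gives the KKT block system:
  [ Q   A^T ] [ x     ]   [-c ]
  [ A    0  ] [ lambda ] = [ b ]

Solving the linear system:
  x*      = (1.4667, -2.5333)
  lambda* = (2.7333)
  f(x*)   = 11.8667

x* = (1.4667, -2.5333), lambda* = (2.7333)


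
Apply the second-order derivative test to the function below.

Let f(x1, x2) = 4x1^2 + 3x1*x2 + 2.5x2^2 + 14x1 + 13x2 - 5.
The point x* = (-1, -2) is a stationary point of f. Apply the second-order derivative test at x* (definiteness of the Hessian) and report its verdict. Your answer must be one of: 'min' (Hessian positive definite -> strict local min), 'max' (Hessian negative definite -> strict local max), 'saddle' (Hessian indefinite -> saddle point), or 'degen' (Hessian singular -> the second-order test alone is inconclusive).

Compute the Hessian H = grad^2 f:
  H = [[8, 3], [3, 5]]
Verify stationarity: grad f(x*) = H x* + g = (0, 0).
Eigenvalues of H: 3.1459, 9.8541.
Both eigenvalues > 0, so H is positive definite -> x* is a strict local min.

min


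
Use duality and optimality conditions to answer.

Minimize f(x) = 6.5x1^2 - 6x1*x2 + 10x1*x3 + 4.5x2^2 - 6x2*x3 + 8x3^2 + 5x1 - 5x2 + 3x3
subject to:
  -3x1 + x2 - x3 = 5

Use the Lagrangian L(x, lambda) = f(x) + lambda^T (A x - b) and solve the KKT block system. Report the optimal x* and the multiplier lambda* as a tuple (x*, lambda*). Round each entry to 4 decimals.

Form the Lagrangian:
  L(x, lambda) = (1/2) x^T Q x + c^T x + lambda^T (A x - b)
Stationarity (grad_x L = 0): Q x + c + A^T lambda = 0.
Primal feasibility: A x = b.

This gives the KKT block system:
  [ Q   A^T ] [ x     ]   [-c ]
  [ A    0  ] [ lambda ] = [ b ]

Solving the linear system:
  x*      = (-1.8222, 0.3556, 0.8222)
  lambda* = (-4.2)
  f(x*)   = 6.2889

x* = (-1.8222, 0.3556, 0.8222), lambda* = (-4.2)


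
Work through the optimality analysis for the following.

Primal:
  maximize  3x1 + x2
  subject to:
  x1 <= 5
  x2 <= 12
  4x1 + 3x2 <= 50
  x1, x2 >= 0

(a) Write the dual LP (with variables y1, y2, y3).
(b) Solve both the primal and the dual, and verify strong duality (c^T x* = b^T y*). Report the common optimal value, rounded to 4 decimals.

The standard primal-dual pair for 'max c^T x s.t. A x <= b, x >= 0' is:
  Dual:  min b^T y  s.t.  A^T y >= c,  y >= 0.

So the dual LP is:
  minimize  5y1 + 12y2 + 50y3
  subject to:
    y1 + 4y3 >= 3
    y2 + 3y3 >= 1
    y1, y2, y3 >= 0

Solving the primal: x* = (5, 10).
  primal value c^T x* = 25.
Solving the dual: y* = (1.6667, 0, 0.3333).
  dual value b^T y* = 25.
Strong duality: c^T x* = b^T y*. Confirmed.

25


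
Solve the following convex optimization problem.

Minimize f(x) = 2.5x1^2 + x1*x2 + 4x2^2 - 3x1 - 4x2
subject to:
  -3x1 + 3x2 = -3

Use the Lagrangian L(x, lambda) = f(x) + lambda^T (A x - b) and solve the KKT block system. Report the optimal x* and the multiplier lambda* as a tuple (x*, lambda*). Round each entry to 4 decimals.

Form the Lagrangian:
  L(x, lambda) = (1/2) x^T Q x + c^T x + lambda^T (A x - b)
Stationarity (grad_x L = 0): Q x + c + A^T lambda = 0.
Primal feasibility: A x = b.

This gives the KKT block system:
  [ Q   A^T ] [ x     ]   [-c ]
  [ A    0  ] [ lambda ] = [ b ]

Solving the linear system:
  x*      = (1.0667, 0.0667)
  lambda* = (0.8)
  f(x*)   = -0.5333

x* = (1.0667, 0.0667), lambda* = (0.8)


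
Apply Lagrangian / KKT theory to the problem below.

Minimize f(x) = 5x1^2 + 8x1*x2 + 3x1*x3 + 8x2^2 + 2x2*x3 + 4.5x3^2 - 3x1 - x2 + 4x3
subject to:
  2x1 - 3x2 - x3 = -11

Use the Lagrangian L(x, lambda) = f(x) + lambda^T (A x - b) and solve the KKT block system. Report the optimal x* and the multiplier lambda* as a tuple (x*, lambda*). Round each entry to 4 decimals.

Form the Lagrangian:
  L(x, lambda) = (1/2) x^T Q x + c^T x + lambda^T (A x - b)
Stationarity (grad_x L = 0): Q x + c + A^T lambda = 0.
Primal feasibility: A x = b.

This gives the KKT block system:
  [ Q   A^T ] [ x     ]   [-c ]
  [ A    0  ] [ lambda ] = [ b ]

Solving the linear system:
  x*      = (-2.3066, 2.0043, 0.374)
  lambda* = (4.4547)
  f(x*)   = 27.7065

x* = (-2.3066, 2.0043, 0.374), lambda* = (4.4547)


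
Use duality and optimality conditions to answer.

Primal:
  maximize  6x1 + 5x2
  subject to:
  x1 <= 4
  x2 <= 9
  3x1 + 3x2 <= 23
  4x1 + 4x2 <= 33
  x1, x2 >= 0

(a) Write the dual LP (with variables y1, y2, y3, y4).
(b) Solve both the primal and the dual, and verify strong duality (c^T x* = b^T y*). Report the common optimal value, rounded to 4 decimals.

The standard primal-dual pair for 'max c^T x s.t. A x <= b, x >= 0' is:
  Dual:  min b^T y  s.t.  A^T y >= c,  y >= 0.

So the dual LP is:
  minimize  4y1 + 9y2 + 23y3 + 33y4
  subject to:
    y1 + 3y3 + 4y4 >= 6
    y2 + 3y3 + 4y4 >= 5
    y1, y2, y3, y4 >= 0

Solving the primal: x* = (4, 3.6667).
  primal value c^T x* = 42.3333.
Solving the dual: y* = (1, 0, 1.6667, 0).
  dual value b^T y* = 42.3333.
Strong duality: c^T x* = b^T y*. Confirmed.

42.3333


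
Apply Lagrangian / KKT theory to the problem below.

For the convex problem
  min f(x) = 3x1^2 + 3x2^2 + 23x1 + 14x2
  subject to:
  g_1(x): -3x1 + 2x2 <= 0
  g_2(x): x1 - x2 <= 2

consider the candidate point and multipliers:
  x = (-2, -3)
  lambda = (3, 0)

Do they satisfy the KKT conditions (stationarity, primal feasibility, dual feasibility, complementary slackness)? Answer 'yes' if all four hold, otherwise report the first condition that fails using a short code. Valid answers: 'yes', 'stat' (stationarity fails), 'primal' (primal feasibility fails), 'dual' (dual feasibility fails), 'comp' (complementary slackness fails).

Gradient of f: grad f(x) = Q x + c = (11, -4)
Constraint values g_i(x) = a_i^T x - b_i:
  g_1((-2, -3)) = 0
  g_2((-2, -3)) = -1
Stationarity residual: grad f(x) + sum_i lambda_i a_i = (2, 2)
  -> stationarity FAILS
Primal feasibility (all g_i <= 0): OK
Dual feasibility (all lambda_i >= 0): OK
Complementary slackness (lambda_i * g_i(x) = 0 for all i): OK

Verdict: the first failing condition is stationarity -> stat.

stat


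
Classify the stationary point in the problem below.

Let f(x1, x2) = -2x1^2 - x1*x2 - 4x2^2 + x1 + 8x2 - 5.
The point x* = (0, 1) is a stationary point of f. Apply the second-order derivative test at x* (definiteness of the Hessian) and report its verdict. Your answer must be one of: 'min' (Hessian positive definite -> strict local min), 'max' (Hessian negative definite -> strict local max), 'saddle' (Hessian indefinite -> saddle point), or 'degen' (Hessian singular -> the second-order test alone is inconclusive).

Compute the Hessian H = grad^2 f:
  H = [[-4, -1], [-1, -8]]
Verify stationarity: grad f(x*) = H x* + g = (0, 0).
Eigenvalues of H: -8.2361, -3.7639.
Both eigenvalues < 0, so H is negative definite -> x* is a strict local max.

max


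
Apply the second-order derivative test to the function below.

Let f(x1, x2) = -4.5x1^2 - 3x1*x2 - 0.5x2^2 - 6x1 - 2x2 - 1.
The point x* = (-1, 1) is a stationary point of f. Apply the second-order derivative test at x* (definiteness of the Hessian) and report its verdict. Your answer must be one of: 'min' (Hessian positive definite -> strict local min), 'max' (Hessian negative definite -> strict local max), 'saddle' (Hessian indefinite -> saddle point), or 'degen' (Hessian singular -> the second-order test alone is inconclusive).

Compute the Hessian H = grad^2 f:
  H = [[-9, -3], [-3, -1]]
Verify stationarity: grad f(x*) = H x* + g = (0, 0).
Eigenvalues of H: -10, 0.
H has a zero eigenvalue (singular; negative semidefinite but not definite), so H is neither positive definite, negative definite, nor indefinite. The second-order test alone is inconclusive -> degen.
(Indeed, f is constant along the null direction of H through x*, so x* is not a strict local extremum.)

degen


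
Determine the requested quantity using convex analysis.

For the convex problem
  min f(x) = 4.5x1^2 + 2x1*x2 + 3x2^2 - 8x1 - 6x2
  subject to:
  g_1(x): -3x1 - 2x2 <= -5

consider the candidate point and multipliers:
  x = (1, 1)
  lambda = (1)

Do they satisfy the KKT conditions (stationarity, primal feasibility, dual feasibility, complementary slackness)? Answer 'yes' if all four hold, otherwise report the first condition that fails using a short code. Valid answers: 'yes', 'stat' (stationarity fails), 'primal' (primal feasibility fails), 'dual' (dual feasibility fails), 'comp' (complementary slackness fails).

Gradient of f: grad f(x) = Q x + c = (3, 2)
Constraint values g_i(x) = a_i^T x - b_i:
  g_1((1, 1)) = 0
Stationarity residual: grad f(x) + sum_i lambda_i a_i = (0, 0)
  -> stationarity OK
Primal feasibility (all g_i <= 0): OK
Dual feasibility (all lambda_i >= 0): OK
Complementary slackness (lambda_i * g_i(x) = 0 for all i): OK

Verdict: yes, KKT holds.

yes


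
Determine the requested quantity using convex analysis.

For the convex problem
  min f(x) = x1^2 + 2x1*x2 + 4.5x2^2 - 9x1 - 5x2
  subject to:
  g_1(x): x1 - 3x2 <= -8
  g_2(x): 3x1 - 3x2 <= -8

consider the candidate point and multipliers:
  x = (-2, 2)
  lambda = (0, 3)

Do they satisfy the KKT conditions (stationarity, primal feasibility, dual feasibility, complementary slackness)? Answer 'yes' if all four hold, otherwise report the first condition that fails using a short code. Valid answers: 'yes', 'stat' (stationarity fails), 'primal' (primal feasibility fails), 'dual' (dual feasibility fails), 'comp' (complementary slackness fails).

Gradient of f: grad f(x) = Q x + c = (-9, 9)
Constraint values g_i(x) = a_i^T x - b_i:
  g_1((-2, 2)) = 0
  g_2((-2, 2)) = -4
Stationarity residual: grad f(x) + sum_i lambda_i a_i = (0, 0)
  -> stationarity OK
Primal feasibility (all g_i <= 0): OK
Dual feasibility (all lambda_i >= 0): OK
Complementary slackness (lambda_i * g_i(x) = 0 for all i): FAILS

Verdict: the first failing condition is complementary_slackness -> comp.

comp


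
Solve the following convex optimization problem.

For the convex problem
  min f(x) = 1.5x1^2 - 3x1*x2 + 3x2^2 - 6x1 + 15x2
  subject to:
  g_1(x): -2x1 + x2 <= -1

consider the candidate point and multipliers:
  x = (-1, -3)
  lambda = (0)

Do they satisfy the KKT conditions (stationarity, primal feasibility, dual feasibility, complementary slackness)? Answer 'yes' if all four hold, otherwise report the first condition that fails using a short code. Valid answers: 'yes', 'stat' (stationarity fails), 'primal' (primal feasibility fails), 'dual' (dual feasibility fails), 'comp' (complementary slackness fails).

Gradient of f: grad f(x) = Q x + c = (0, 0)
Constraint values g_i(x) = a_i^T x - b_i:
  g_1((-1, -3)) = 0
Stationarity residual: grad f(x) + sum_i lambda_i a_i = (0, 0)
  -> stationarity OK
Primal feasibility (all g_i <= 0): OK
Dual feasibility (all lambda_i >= 0): OK
Complementary slackness (lambda_i * g_i(x) = 0 for all i): OK

Verdict: yes, KKT holds.

yes


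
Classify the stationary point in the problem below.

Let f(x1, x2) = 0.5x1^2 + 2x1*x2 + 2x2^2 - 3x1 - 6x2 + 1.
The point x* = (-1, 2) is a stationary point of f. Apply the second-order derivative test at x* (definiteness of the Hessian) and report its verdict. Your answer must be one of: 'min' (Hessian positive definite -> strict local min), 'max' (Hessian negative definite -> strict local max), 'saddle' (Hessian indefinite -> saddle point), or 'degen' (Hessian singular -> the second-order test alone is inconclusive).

Compute the Hessian H = grad^2 f:
  H = [[1, 2], [2, 4]]
Verify stationarity: grad f(x*) = H x* + g = (0, 0).
Eigenvalues of H: 0, 5.
H has a zero eigenvalue (singular; positive semidefinite but not definite), so H is neither positive definite, negative definite, nor indefinite. The second-order test alone is inconclusive -> degen.
(Indeed, f is constant along the null direction of H through x*, so x* is not a strict local extremum.)

degen


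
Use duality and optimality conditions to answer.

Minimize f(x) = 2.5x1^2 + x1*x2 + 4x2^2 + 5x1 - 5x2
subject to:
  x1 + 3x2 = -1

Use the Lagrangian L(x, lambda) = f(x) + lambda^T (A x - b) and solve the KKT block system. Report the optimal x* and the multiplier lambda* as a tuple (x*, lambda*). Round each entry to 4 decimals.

Form the Lagrangian:
  L(x, lambda) = (1/2) x^T Q x + c^T x + lambda^T (A x - b)
Stationarity (grad_x L = 0): Q x + c + A^T lambda = 0.
Primal feasibility: A x = b.

This gives the KKT block system:
  [ Q   A^T ] [ x     ]   [-c ]
  [ A    0  ] [ lambda ] = [ b ]

Solving the linear system:
  x*      = (-1.383, 0.1277)
  lambda* = (1.7872)
  f(x*)   = -2.883

x* = (-1.383, 0.1277), lambda* = (1.7872)


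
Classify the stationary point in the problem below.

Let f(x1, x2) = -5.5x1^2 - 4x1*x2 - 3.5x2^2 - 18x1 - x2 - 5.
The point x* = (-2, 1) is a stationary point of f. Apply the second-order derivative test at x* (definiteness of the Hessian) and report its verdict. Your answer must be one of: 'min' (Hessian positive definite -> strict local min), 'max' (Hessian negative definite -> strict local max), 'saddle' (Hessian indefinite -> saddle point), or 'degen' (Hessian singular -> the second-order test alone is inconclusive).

Compute the Hessian H = grad^2 f:
  H = [[-11, -4], [-4, -7]]
Verify stationarity: grad f(x*) = H x* + g = (0, 0).
Eigenvalues of H: -13.4721, -4.5279.
Both eigenvalues < 0, so H is negative definite -> x* is a strict local max.

max


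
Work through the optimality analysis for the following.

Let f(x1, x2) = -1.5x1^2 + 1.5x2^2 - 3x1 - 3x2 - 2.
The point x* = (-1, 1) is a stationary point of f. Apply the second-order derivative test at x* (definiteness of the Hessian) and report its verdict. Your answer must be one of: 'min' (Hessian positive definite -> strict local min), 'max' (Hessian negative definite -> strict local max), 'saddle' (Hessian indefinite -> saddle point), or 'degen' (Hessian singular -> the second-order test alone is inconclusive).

Compute the Hessian H = grad^2 f:
  H = [[-3, 0], [0, 3]]
Verify stationarity: grad f(x*) = H x* + g = (0, 0).
Eigenvalues of H: -3, 3.
Eigenvalues have mixed signs, so H is indefinite -> x* is a saddle point.

saddle


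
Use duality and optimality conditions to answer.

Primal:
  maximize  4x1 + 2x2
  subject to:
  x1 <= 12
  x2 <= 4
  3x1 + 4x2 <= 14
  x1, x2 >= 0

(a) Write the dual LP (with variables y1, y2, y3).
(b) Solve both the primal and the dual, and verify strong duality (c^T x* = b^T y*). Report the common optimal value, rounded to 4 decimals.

The standard primal-dual pair for 'max c^T x s.t. A x <= b, x >= 0' is:
  Dual:  min b^T y  s.t.  A^T y >= c,  y >= 0.

So the dual LP is:
  minimize  12y1 + 4y2 + 14y3
  subject to:
    y1 + 3y3 >= 4
    y2 + 4y3 >= 2
    y1, y2, y3 >= 0

Solving the primal: x* = (4.6667, 0).
  primal value c^T x* = 18.6667.
Solving the dual: y* = (0, 0, 1.3333).
  dual value b^T y* = 18.6667.
Strong duality: c^T x* = b^T y*. Confirmed.

18.6667


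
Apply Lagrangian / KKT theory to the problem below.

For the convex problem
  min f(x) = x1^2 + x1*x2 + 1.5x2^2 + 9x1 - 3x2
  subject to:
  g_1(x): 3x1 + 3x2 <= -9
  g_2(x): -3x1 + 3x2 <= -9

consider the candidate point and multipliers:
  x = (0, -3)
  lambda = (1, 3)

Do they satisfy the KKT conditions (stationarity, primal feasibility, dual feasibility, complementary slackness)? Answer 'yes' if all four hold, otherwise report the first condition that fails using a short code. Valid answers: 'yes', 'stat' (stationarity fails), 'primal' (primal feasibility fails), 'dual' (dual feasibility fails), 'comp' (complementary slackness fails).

Gradient of f: grad f(x) = Q x + c = (6, -12)
Constraint values g_i(x) = a_i^T x - b_i:
  g_1((0, -3)) = 0
  g_2((0, -3)) = 0
Stationarity residual: grad f(x) + sum_i lambda_i a_i = (0, 0)
  -> stationarity OK
Primal feasibility (all g_i <= 0): OK
Dual feasibility (all lambda_i >= 0): OK
Complementary slackness (lambda_i * g_i(x) = 0 for all i): OK

Verdict: yes, KKT holds.

yes


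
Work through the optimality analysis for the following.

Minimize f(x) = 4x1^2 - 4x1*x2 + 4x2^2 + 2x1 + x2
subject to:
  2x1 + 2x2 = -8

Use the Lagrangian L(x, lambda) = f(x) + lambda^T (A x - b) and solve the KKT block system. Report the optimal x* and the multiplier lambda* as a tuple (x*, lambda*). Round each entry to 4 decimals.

Form the Lagrangian:
  L(x, lambda) = (1/2) x^T Q x + c^T x + lambda^T (A x - b)
Stationarity (grad_x L = 0): Q x + c + A^T lambda = 0.
Primal feasibility: A x = b.

This gives the KKT block system:
  [ Q   A^T ] [ x     ]   [-c ]
  [ A    0  ] [ lambda ] = [ b ]

Solving the linear system:
  x*      = (-2.0417, -1.9583)
  lambda* = (3.25)
  f(x*)   = 9.9792

x* = (-2.0417, -1.9583), lambda* = (3.25)


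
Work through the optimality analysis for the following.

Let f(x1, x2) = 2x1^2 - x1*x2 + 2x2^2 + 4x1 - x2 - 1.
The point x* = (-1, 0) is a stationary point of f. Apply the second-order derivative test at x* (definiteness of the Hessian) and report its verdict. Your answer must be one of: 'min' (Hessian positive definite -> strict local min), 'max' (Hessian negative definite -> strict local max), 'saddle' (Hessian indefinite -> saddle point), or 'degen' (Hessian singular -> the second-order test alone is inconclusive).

Compute the Hessian H = grad^2 f:
  H = [[4, -1], [-1, 4]]
Verify stationarity: grad f(x*) = H x* + g = (0, 0).
Eigenvalues of H: 3, 5.
Both eigenvalues > 0, so H is positive definite -> x* is a strict local min.

min


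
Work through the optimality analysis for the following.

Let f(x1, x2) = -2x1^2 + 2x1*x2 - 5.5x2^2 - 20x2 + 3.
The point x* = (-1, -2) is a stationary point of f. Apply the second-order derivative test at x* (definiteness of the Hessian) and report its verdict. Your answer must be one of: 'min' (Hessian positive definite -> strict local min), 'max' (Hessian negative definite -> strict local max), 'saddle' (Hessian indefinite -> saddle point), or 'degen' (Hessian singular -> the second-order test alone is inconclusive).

Compute the Hessian H = grad^2 f:
  H = [[-4, 2], [2, -11]]
Verify stationarity: grad f(x*) = H x* + g = (0, 0).
Eigenvalues of H: -11.5311, -3.4689.
Both eigenvalues < 0, so H is negative definite -> x* is a strict local max.

max


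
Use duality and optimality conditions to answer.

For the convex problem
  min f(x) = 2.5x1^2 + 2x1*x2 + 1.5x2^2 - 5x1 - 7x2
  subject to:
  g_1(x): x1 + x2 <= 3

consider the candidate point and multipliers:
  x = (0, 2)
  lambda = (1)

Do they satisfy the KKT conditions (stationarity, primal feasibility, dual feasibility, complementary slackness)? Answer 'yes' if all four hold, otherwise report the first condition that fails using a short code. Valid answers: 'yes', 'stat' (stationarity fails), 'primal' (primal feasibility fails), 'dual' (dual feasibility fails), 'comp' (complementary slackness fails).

Gradient of f: grad f(x) = Q x + c = (-1, -1)
Constraint values g_i(x) = a_i^T x - b_i:
  g_1((0, 2)) = -1
Stationarity residual: grad f(x) + sum_i lambda_i a_i = (0, 0)
  -> stationarity OK
Primal feasibility (all g_i <= 0): OK
Dual feasibility (all lambda_i >= 0): OK
Complementary slackness (lambda_i * g_i(x) = 0 for all i): FAILS

Verdict: the first failing condition is complementary_slackness -> comp.

comp


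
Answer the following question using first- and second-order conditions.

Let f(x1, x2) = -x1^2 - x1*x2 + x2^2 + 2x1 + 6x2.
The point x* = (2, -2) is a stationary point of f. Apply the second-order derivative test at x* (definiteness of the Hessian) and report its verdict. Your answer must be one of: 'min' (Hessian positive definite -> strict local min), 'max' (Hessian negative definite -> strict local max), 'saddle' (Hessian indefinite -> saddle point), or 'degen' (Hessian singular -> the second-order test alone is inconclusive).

Compute the Hessian H = grad^2 f:
  H = [[-2, -1], [-1, 2]]
Verify stationarity: grad f(x*) = H x* + g = (0, 0).
Eigenvalues of H: -2.2361, 2.2361.
Eigenvalues have mixed signs, so H is indefinite -> x* is a saddle point.

saddle


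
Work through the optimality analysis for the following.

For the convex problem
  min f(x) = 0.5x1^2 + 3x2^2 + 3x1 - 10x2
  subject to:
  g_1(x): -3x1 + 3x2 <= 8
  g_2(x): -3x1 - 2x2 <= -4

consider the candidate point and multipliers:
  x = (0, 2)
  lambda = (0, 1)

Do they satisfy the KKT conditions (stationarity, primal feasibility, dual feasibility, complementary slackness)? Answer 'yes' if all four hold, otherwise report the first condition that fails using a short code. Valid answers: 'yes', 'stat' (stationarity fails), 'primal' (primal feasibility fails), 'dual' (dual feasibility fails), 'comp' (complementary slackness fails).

Gradient of f: grad f(x) = Q x + c = (3, 2)
Constraint values g_i(x) = a_i^T x - b_i:
  g_1((0, 2)) = -2
  g_2((0, 2)) = 0
Stationarity residual: grad f(x) + sum_i lambda_i a_i = (0, 0)
  -> stationarity OK
Primal feasibility (all g_i <= 0): OK
Dual feasibility (all lambda_i >= 0): OK
Complementary slackness (lambda_i * g_i(x) = 0 for all i): OK

Verdict: yes, KKT holds.

yes


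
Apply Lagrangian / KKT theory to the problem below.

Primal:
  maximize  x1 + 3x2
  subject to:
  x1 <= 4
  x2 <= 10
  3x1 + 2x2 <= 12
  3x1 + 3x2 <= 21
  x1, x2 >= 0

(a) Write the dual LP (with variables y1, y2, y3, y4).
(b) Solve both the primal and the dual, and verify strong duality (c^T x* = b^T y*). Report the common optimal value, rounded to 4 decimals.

The standard primal-dual pair for 'max c^T x s.t. A x <= b, x >= 0' is:
  Dual:  min b^T y  s.t.  A^T y >= c,  y >= 0.

So the dual LP is:
  minimize  4y1 + 10y2 + 12y3 + 21y4
  subject to:
    y1 + 3y3 + 3y4 >= 1
    y2 + 2y3 + 3y4 >= 3
    y1, y2, y3, y4 >= 0

Solving the primal: x* = (0, 6).
  primal value c^T x* = 18.
Solving the dual: y* = (0, 0, 1.5, 0).
  dual value b^T y* = 18.
Strong duality: c^T x* = b^T y*. Confirmed.

18


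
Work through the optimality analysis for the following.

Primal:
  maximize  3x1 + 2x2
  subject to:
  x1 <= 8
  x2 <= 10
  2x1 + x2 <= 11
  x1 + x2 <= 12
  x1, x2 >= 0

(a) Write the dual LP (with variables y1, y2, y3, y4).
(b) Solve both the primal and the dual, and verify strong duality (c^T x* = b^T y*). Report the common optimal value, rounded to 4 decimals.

The standard primal-dual pair for 'max c^T x s.t. A x <= b, x >= 0' is:
  Dual:  min b^T y  s.t.  A^T y >= c,  y >= 0.

So the dual LP is:
  minimize  8y1 + 10y2 + 11y3 + 12y4
  subject to:
    y1 + 2y3 + y4 >= 3
    y2 + y3 + y4 >= 2
    y1, y2, y3, y4 >= 0

Solving the primal: x* = (0.5, 10).
  primal value c^T x* = 21.5.
Solving the dual: y* = (0, 0.5, 1.5, 0).
  dual value b^T y* = 21.5.
Strong duality: c^T x* = b^T y*. Confirmed.

21.5


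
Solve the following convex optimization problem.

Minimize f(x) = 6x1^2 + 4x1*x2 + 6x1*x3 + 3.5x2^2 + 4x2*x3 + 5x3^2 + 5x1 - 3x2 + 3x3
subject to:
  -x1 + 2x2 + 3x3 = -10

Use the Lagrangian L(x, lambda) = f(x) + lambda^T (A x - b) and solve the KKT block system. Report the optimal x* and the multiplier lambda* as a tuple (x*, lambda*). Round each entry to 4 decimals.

Form the Lagrangian:
  L(x, lambda) = (1/2) x^T Q x + c^T x + lambda^T (A x - b)
Stationarity (grad_x L = 0): Q x + c + A^T lambda = 0.
Primal feasibility: A x = b.

This gives the KKT block system:
  [ Q   A^T ] [ x     ]   [-c ]
  [ A    0  ] [ lambda ] = [ b ]

Solving the linear system:
  x*      = (1.4454, -0.4261, -2.5675)
  lambda* = (5.2355)
  f(x*)   = 26.5792

x* = (1.4454, -0.4261, -2.5675), lambda* = (5.2355)


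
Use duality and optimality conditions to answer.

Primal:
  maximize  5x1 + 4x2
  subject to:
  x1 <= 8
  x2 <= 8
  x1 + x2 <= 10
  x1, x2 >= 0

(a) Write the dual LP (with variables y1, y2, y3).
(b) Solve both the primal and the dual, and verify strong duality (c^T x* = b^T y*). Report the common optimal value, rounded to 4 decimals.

The standard primal-dual pair for 'max c^T x s.t. A x <= b, x >= 0' is:
  Dual:  min b^T y  s.t.  A^T y >= c,  y >= 0.

So the dual LP is:
  minimize  8y1 + 8y2 + 10y3
  subject to:
    y1 + y3 >= 5
    y2 + y3 >= 4
    y1, y2, y3 >= 0

Solving the primal: x* = (8, 2).
  primal value c^T x* = 48.
Solving the dual: y* = (1, 0, 4).
  dual value b^T y* = 48.
Strong duality: c^T x* = b^T y*. Confirmed.

48


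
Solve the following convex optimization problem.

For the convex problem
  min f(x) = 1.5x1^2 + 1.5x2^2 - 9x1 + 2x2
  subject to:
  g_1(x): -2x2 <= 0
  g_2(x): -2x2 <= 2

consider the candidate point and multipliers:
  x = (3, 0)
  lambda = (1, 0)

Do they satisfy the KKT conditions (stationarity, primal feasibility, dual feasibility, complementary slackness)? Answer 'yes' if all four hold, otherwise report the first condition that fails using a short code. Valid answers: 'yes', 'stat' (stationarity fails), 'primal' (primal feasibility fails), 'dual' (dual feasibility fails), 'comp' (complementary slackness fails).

Gradient of f: grad f(x) = Q x + c = (0, 2)
Constraint values g_i(x) = a_i^T x - b_i:
  g_1((3, 0)) = 0
  g_2((3, 0)) = -2
Stationarity residual: grad f(x) + sum_i lambda_i a_i = (0, 0)
  -> stationarity OK
Primal feasibility (all g_i <= 0): OK
Dual feasibility (all lambda_i >= 0): OK
Complementary slackness (lambda_i * g_i(x) = 0 for all i): OK

Verdict: yes, KKT holds.

yes


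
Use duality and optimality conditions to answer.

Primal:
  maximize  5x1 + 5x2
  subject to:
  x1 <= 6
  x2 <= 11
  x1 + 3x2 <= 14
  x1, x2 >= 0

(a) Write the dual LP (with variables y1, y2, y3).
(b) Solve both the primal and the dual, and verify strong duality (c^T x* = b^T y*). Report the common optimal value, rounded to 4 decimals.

The standard primal-dual pair for 'max c^T x s.t. A x <= b, x >= 0' is:
  Dual:  min b^T y  s.t.  A^T y >= c,  y >= 0.

So the dual LP is:
  minimize  6y1 + 11y2 + 14y3
  subject to:
    y1 + y3 >= 5
    y2 + 3y3 >= 5
    y1, y2, y3 >= 0

Solving the primal: x* = (6, 2.6667).
  primal value c^T x* = 43.3333.
Solving the dual: y* = (3.3333, 0, 1.6667).
  dual value b^T y* = 43.3333.
Strong duality: c^T x* = b^T y*. Confirmed.

43.3333


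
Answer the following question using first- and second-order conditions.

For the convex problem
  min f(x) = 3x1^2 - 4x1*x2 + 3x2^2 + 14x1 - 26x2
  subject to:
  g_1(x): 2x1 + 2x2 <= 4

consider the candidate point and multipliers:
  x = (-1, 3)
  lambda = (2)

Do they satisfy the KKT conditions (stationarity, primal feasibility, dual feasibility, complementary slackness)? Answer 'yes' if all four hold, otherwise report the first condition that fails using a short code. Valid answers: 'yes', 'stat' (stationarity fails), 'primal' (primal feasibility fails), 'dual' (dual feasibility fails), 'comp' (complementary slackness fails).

Gradient of f: grad f(x) = Q x + c = (-4, -4)
Constraint values g_i(x) = a_i^T x - b_i:
  g_1((-1, 3)) = 0
Stationarity residual: grad f(x) + sum_i lambda_i a_i = (0, 0)
  -> stationarity OK
Primal feasibility (all g_i <= 0): OK
Dual feasibility (all lambda_i >= 0): OK
Complementary slackness (lambda_i * g_i(x) = 0 for all i): OK

Verdict: yes, KKT holds.

yes


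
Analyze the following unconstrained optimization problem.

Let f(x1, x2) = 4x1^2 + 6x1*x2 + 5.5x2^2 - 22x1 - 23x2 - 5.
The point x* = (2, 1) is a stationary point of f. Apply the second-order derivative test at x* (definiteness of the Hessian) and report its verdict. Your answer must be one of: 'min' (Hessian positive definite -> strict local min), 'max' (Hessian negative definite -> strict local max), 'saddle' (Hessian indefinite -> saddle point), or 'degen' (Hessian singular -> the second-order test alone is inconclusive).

Compute the Hessian H = grad^2 f:
  H = [[8, 6], [6, 11]]
Verify stationarity: grad f(x*) = H x* + g = (0, 0).
Eigenvalues of H: 3.3153, 15.6847.
Both eigenvalues > 0, so H is positive definite -> x* is a strict local min.

min


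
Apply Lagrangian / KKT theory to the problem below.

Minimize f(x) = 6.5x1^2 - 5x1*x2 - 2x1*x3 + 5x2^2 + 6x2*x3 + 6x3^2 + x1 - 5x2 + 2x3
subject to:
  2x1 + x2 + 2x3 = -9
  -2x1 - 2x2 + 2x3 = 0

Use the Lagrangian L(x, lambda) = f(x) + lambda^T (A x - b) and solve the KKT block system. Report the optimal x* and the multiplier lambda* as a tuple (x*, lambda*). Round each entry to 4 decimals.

Form the Lagrangian:
  L(x, lambda) = (1/2) x^T Q x + c^T x + lambda^T (A x - b)
Stationarity (grad_x L = 0): Q x + c + A^T lambda = 0.
Primal feasibility: A x = b.

This gives the KKT block system:
  [ Q   A^T ] [ x     ]   [-c ]
  [ A    0  ] [ lambda ] = [ b ]

Solving the linear system:
  x*      = (-2.1109, -0.1855, -2.2964)
  lambda* = (10.8422, 0.3817)
  f(x*)   = 45.9019

x* = (-2.1109, -0.1855, -2.2964), lambda* = (10.8422, 0.3817)


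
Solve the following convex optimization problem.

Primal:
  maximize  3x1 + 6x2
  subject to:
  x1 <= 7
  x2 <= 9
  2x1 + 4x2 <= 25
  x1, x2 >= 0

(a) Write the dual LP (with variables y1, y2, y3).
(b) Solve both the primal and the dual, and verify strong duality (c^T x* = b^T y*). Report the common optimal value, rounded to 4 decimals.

The standard primal-dual pair for 'max c^T x s.t. A x <= b, x >= 0' is:
  Dual:  min b^T y  s.t.  A^T y >= c,  y >= 0.

So the dual LP is:
  minimize  7y1 + 9y2 + 25y3
  subject to:
    y1 + 2y3 >= 3
    y2 + 4y3 >= 6
    y1, y2, y3 >= 0

Solving the primal: x* = (0, 6.25).
  primal value c^T x* = 37.5.
Solving the dual: y* = (0, 0, 1.5).
  dual value b^T y* = 37.5.
Strong duality: c^T x* = b^T y*. Confirmed.

37.5
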